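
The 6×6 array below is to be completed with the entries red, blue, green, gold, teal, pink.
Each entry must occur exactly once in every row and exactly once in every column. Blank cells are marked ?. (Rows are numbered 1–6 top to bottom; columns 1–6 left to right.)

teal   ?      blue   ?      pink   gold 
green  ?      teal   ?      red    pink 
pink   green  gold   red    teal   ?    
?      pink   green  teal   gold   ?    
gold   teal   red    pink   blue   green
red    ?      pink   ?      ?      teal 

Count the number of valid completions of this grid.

2

Row 1, column 2: eliminating its row and column leaves {red}.
Row 1, column 4: eliminating its row and column leaves {green}.
Row 2, column 2: eliminating its row and column leaves {blue, gold}.
Row 2, column 4: eliminating its row and column leaves {blue, gold}.
Row 3, column 6: eliminating its row and column leaves {blue}.
Row 4, column 1: eliminating its row and column leaves {blue}.
Row 4, column 6: eliminating its row and column leaves {red, blue}.
Row 6, column 2: eliminating its row and column leaves {blue, gold}.
Row 6, column 4: eliminating its row and column leaves {blue, green, gold}.
Row 6, column 5: eliminating its row and column leaves {green}.
Enumerating the assignments across these blanks that avoid any row or column repeat gives 2 completions.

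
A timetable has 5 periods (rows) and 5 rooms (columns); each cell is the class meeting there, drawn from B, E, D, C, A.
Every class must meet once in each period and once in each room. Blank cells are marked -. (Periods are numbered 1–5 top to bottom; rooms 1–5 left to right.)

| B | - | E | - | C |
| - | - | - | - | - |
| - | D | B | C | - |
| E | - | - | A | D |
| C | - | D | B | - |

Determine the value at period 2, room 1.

D

Period 1, room 2: period 1 has {B, E, C} and room 2 has {D}, leaving only A.
Period 1, room 4: period 1 has {B, E, C, A} and room 4 has {B, C, A}, leaving only D.
Period 2, room 4: period 2 has {} and room 4 has {B, D, C, A}, leaving only E.
Period 3, room 1: period 3 has {B, D, C} and room 1 has {B, E, C}, leaving only A.
Period 2 already has {E} and room 1 already has {B, E, C, A}, so period 2, room 1 must be D.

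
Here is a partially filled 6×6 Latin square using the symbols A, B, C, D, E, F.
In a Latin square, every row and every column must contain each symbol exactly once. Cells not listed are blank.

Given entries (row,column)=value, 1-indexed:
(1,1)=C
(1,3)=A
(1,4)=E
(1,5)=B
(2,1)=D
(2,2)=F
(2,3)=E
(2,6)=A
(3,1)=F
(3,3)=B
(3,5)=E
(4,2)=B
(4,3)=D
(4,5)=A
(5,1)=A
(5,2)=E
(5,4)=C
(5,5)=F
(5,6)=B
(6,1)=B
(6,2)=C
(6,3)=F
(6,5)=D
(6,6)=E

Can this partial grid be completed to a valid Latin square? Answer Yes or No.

No

Row 5, column 3: row 5 together with column 3 already contain {A, B, C, D, E, F} — every symbol — so nothing can go there. The grid has no valid completion.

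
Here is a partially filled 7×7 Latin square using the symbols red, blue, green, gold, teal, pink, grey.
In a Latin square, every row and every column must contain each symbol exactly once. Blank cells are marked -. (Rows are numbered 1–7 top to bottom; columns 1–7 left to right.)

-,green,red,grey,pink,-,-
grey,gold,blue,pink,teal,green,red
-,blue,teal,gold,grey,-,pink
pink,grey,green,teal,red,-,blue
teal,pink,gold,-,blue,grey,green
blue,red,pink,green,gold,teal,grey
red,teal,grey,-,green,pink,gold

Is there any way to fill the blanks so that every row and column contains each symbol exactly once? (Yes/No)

Yes

No row or column among the givens repeats a symbol, and propagating forced cells runs into no contradiction.
One valid completion exists (for instance, gold green red grey pink blue teal / grey gold blue pink teal green red / green blue teal gold grey red pink / pink grey green teal red gold blue / teal pink gold red blue grey green / blue red pink green gold teal grey / red teal grey blue green pink gold).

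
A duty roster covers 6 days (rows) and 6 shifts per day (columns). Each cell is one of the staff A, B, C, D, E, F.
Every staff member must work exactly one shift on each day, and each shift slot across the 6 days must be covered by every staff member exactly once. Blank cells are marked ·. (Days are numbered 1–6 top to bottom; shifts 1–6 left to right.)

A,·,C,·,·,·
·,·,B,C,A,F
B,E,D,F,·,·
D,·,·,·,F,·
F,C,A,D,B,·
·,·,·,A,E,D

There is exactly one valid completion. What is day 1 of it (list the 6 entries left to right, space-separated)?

Day 1, shift 5: day 1 has {A, C} and shift 5 has {A, B, E, F}, leaving only D.
Day 2, shift 1: day 2 has {A, B, C, F} and shift 1 has {A, B, D, F}, leaving only E.
Day 2, shift 2: day 2 has {A, B, C, E, F} and shift 2 has {C, E}, leaving only D.
Day 3, shift 5: day 3 has {B, D, E, F} and shift 5 has {A, B, D, E, F}, leaving only C.
Day 3, shift 6: day 3 has {B, C, D, E, F} and shift 6 has {D, F}, leaving only A.
Day 4, shift 3: day 4 has {D, F} and shift 3 has {A, B, C, D}, leaving only E.
Day 4, shift 4: day 4 has {D, E, F} and shift 4 has {A, C, D, F}, leaving only B.
Day 1, shift 4: day 1 has {A, C, D} and shift 4 has {A, B, C, D, F}, leaving only E.
Day 1, shift 6: day 1 has {A, C, D, E} and shift 6 has {A, D, F}, leaving only B.
Day 1, shift 2: day 1 has {A, B, C, D, E} and shift 2 has {C, D, E}, leaving only F.
So day 1 reads: A F C E D B.

A F C E D B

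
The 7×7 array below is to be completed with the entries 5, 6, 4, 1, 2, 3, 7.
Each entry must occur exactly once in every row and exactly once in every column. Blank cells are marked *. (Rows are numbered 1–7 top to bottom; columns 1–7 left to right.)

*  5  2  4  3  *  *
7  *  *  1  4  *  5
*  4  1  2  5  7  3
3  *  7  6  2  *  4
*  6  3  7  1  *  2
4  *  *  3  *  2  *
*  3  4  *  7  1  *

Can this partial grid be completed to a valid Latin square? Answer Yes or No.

Yes

No row or column among the givens repeats a symbol, and propagating forced cells runs into no contradiction.
One valid completion exists (for instance, 1 5 2 4 3 6 7 / 7 2 6 1 4 3 5 / 6 4 1 2 5 7 3 / 3 1 7 6 2 5 4 / 5 6 3 7 1 4 2 / 4 7 5 3 6 2 1 / 2 3 4 5 7 1 6).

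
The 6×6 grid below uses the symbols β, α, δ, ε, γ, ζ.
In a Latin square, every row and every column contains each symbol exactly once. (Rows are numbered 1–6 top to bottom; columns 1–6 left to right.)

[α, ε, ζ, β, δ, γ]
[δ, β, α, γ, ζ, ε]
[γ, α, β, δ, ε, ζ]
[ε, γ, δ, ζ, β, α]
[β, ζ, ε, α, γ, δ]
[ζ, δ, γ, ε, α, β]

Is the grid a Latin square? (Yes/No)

Yes

Each row is a permutation of the 6 symbols, and so is each column.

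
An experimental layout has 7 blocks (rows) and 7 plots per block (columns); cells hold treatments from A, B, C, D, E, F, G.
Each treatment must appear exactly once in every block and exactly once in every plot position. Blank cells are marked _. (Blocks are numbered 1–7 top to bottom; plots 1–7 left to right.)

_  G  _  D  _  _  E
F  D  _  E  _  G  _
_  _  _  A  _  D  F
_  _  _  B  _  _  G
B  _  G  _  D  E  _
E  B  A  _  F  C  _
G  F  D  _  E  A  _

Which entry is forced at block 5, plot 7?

C

Block 3, plot 1: block 3 has {A, D, F} and plot 1 has {B, E, F, G}, leaving only C.
Block 1, plot 1: block 1 has {D, E, G} and plot 1 has {B, C, E, F, G}, leaving only A.
Block 3, plot 2: block 3 has {A, C, D, F} and plot 2 has {B, D, F, G}, leaving only E.
Block 3, plot 3: block 3 has {A, C, D, E, F} and plot 3 has {A, D, G}, leaving only B.
Block 2, plot 3: block 2 has {D, E, F, G} and plot 3 has {A, B, D, G}, leaving only C.
Block 1, plot 3: block 1 has {A, D, E, G} and plot 3 has {A, B, C, D, G}, leaving only F.
Block 1, plot 6: block 1 has {A, D, E, F, G} and plot 6 has {A, C, D, E, G}, leaving only B.
Block 1, plot 5: block 1 has {A, B, D, E, F, G} and plot 5 has {D, E, F}, leaving only C.
Block 3, plot 5: block 3 has {A, B, C, D, E, F} and plot 5 has {C, D, E, F}, leaving only G.
Block 4, plot 1: block 4 has {B, G} and plot 1 has {A, B, C, E, F, G}, leaving only D.
Block 4, plot 3: block 4 has {B, D, G} and plot 3 has {A, B, C, D, F, G}, leaving only E.
Block 4, plot 5: block 4 has {B, D, E, G} and plot 5 has {C, D, E, F, G}, leaving only A.
Block 2, plot 5: block 2 has {C, D, E, F, G} and plot 5 has {A, C, D, E, F, G}, leaving only B.
Block 2, plot 7: block 2 has {B, C, D, E, F, G} and plot 7 has {E, F, G}, leaving only A.
Block 5 already has {B, D, E, G} and plot 7 already has {A, E, F, G}, so block 5, plot 7 must be C.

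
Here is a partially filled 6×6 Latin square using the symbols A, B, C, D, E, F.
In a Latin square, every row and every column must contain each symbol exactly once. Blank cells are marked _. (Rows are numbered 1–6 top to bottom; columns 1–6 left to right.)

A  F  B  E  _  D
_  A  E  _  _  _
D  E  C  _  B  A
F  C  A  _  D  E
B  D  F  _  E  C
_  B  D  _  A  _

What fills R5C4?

Row 5 already has {B, C, D, E, F} and column 4 already has {E}, so row 5, column 4 must be A.

A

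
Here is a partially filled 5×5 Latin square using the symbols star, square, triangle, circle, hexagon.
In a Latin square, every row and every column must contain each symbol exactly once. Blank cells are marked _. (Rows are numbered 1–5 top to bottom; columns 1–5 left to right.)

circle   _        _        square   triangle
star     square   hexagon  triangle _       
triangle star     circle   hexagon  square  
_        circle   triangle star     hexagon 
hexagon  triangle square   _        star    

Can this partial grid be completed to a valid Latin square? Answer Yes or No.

No row or column among the givens repeats a symbol, and propagating forced cells runs into no contradiction.
One valid completion exists (for instance, circle hexagon star square triangle / star square hexagon triangle circle / triangle star circle hexagon square / square circle triangle star hexagon / hexagon triangle square circle star).

Yes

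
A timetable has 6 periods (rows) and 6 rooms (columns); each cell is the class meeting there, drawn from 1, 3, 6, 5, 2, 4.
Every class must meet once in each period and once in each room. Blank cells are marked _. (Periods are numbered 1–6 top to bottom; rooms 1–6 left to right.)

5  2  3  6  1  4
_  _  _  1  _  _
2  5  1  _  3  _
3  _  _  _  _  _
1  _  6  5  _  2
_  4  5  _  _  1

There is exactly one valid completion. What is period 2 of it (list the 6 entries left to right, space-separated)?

4 6 2 1 5 3

Period 3, room 4: period 3 has {1, 3, 5, 2} and room 4 has {1, 6, 5}, leaving only 4.
Period 3, room 6: period 3 has {1, 3, 5, 2, 4} and room 6 has {1, 2, 4}, leaving only 6.
Period 4, room 4: period 4 has {3} and room 4 has {1, 6, 5, 4}, leaving only 2.
Period 4, room 3: period 4 has {3, 2} and room 3 has {1, 3, 6, 5}, leaving only 4.
Period 2, room 3: period 2 has {1} and room 3 has {1, 3, 6, 5, 4}, leaving only 2.
Period 4, room 6: period 4 has {3, 2, 4} and room 6 has {1, 6, 2, 4}, leaving only 5.
Period 2, room 6: period 2 has {1, 2} and room 6 has {1, 6, 5, 2, 4}, leaving only 3.
Period 2, room 2: period 2 has {1, 3, 2} and room 2 has {5, 2, 4}, leaving only 6.
Period 2, room 1: period 2 has {1, 3, 6, 2} and room 1 has {1, 3, 5, 2}, leaving only 4.
Period 2, room 5: period 2 has {1, 3, 6, 2, 4} and room 5 has {1, 3}, leaving only 5.
So period 2 reads: 4 6 2 1 5 3.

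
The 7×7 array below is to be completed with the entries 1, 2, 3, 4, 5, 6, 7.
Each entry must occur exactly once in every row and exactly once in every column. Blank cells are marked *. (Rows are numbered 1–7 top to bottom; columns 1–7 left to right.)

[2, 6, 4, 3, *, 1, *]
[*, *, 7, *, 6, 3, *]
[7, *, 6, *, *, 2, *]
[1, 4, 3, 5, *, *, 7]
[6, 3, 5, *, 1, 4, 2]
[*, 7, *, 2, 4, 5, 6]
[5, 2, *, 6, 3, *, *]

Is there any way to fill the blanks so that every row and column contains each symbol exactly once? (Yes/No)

No

Row 1, column 7: row 1 has {1, 2, 3, 4, 6} and column 7 has {2, 6, 7}, so it must be 5.
Row 1, column 5: row 1 has {1, 2, 3, 4, 5, 6} and column 5 has {1, 3, 4, 6}, so it must be 7.
Row 2, column 1: row 2 has {3, 6, 7} and column 1 has {1, 2, 5, 6, 7}, so it must be 4.
Row 2, column 4: row 2 has {3, 4, 6, 7} and column 4 has {2, 3, 5, 6}, so it must be 1.
Now row 2, column 7: row 2 together with column 7 already contain {1, 2, 3, 4, 5, 6, 7} — every symbol — so nothing can go there. The grid has no valid completion.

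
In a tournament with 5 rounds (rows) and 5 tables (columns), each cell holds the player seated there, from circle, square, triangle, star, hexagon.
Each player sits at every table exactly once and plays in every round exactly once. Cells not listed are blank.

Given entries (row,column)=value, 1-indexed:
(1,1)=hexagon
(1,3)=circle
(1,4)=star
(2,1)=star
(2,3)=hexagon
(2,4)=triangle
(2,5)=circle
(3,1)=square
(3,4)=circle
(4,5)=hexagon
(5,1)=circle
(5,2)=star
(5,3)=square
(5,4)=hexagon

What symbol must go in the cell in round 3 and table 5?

Round 2, table 2: round 2 has {circle, triangle, star, hexagon} and table 2 has {star}, leaving only square.
Round 1, table 2: round 1 has {circle, star, hexagon} and table 2 has {square, star}, leaving only triangle.
Round 1, table 5: round 1 has {circle, triangle, star, hexagon} and table 5 has {circle, hexagon}, leaving only square.
Round 3, table 2: round 3 has {circle, square} and table 2 has {square, triangle, star}, leaving only hexagon.
Round 4, table 1: round 4 has {hexagon} and table 1 has {circle, square, star, hexagon}, leaving only triangle.
Round 4, table 2: round 4 has {triangle, hexagon} and table 2 has {square, triangle, star, hexagon}, leaving only circle.
Round 4, table 3: round 4 has {circle, triangle, hexagon} and table 3 has {circle, square, hexagon}, leaving only star.
Round 3, table 3: round 3 has {circle, square, hexagon} and table 3 has {circle, square, star, hexagon}, leaving only triangle.
Round 3 already has {circle, square, triangle, hexagon} and table 5 already has {circle, square, hexagon}, so round 3, table 5 must be star.

star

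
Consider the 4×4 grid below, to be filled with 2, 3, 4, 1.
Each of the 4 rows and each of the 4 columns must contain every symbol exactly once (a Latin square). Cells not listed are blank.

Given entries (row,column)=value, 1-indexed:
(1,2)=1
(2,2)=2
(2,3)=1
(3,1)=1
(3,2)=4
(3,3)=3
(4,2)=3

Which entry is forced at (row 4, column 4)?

1

Row 3, column 4: row 3 has {3, 4, 1} and column 4 has {}, leaving only 2.
Row 4, column 4 is narrowed to {4, 1}.
If it were 4, then row 2, column 4 would be left with no valid symbol.
So row 4, column 4 must be 1.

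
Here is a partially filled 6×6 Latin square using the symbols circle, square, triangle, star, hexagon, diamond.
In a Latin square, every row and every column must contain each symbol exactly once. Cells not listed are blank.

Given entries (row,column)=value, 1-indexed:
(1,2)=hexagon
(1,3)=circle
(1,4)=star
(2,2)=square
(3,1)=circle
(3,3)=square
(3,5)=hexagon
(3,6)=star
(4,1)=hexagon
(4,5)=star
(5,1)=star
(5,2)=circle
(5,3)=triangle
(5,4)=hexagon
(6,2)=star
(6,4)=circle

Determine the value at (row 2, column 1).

Row 4, column 3: row 4 has {star, hexagon} and column 3 has {circle, square, triangle}, leaving only diamond.
Row 4, column 2: row 4 has {star, hexagon, diamond} and column 2 has {circle, square, star, hexagon}, leaving only triangle.
Row 3, column 2: row 3 has {circle, square, star, hexagon} and column 2 has {circle, square, triangle, star, hexagon}, leaving only diamond.
Row 3, column 4: row 3 has {circle, square, star, hexagon, diamond} and column 4 has {circle, star, hexagon}, leaving only triangle.
Row 2, column 4: row 2 has {square} and column 4 has {circle, triangle, star, hexagon}, leaving only diamond.
Row 2 already has {square, diamond} and column 1 already has {circle, star, hexagon}, so row 2, column 1 must be triangle.

triangle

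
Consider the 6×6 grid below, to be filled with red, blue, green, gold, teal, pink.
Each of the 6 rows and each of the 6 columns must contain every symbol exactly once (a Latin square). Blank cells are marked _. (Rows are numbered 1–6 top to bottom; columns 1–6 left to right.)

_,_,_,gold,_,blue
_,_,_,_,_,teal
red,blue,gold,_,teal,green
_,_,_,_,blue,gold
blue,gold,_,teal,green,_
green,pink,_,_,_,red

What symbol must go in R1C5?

Row 3, column 4: row 3 has {red, blue, green, gold, teal} and column 4 has {gold, teal}, leaving only pink.
Row 5, column 6: row 5 has {blue, green, gold, teal} and column 6 has {red, blue, green, gold, teal}, leaving only pink.
Row 5, column 3: row 5 has {blue, green, gold, teal, pink} and column 3 has {gold}, leaving only red.
Row 6, column 4: row 6 has {red, green, pink} and column 4 has {gold, teal, pink}, leaving only blue.
Row 6, column 3: row 6 has {red, blue, green, pink} and column 3 has {red, gold}, leaving only teal.
Row 6, column 5: row 6 has {red, blue, green, teal, pink} and column 5 has {blue, green, teal}, leaving only gold.
Row 1, column 5 is narrowed to {red, pink}.
If it were pink, then row 2, column 5 would be left with no valid symbol.
So row 1, column 5 must be red.

red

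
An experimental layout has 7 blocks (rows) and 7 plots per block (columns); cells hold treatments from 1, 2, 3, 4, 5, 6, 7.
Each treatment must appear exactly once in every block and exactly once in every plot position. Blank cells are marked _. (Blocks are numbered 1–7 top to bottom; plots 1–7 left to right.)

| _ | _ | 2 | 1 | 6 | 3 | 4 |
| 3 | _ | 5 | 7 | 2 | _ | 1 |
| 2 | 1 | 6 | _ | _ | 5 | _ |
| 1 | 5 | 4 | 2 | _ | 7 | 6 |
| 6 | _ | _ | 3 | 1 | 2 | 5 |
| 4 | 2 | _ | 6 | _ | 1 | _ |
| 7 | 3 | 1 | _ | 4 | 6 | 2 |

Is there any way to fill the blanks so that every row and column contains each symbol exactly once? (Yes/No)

No block or plot among the givens repeats a symbol, and propagating forced cells runs into no contradiction.
One valid completion exists (for instance, 5 7 2 1 6 3 4 / 3 6 5 7 2 4 1 / 2 1 6 4 7 5 3 / 1 5 4 2 3 7 6 / 6 4 7 3 1 2 5 / 4 2 3 6 5 1 7 / 7 3 1 5 4 6 2).

Yes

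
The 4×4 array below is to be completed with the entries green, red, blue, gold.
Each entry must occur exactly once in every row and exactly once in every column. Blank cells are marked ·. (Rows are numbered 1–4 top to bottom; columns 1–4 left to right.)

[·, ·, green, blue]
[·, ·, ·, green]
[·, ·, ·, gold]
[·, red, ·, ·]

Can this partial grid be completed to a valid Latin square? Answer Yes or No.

No

Row 4, column 4: row 4 together with column 4 already contain {green, red, blue, gold} — every symbol — so nothing can go there. The grid has no valid completion.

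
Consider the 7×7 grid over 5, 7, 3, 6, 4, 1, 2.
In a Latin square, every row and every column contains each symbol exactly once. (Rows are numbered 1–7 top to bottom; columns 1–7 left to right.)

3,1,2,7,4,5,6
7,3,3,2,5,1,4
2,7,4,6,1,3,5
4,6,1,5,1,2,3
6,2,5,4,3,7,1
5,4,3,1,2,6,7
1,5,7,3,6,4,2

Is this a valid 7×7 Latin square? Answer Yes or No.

Row 2 contains 3 twice (at columns 2 and 3); row 4 is also not a permutation.

No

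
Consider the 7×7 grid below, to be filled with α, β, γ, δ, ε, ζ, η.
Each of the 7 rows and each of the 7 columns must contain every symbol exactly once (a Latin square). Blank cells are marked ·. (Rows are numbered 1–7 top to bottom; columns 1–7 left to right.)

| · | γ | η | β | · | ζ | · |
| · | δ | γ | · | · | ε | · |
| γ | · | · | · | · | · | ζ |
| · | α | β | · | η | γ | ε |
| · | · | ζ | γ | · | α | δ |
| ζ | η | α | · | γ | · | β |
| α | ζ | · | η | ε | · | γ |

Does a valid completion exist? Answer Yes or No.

No row or column among the givens repeats a symbol, and propagating forced cells runs into no contradiction.
One valid completion exists (for instance, ε γ η β δ ζ α / β δ γ α ζ ε η / γ β ε δ α η ζ / δ α β ζ η γ ε / η ε ζ γ β α δ / ζ η α ε γ δ β / α ζ δ η ε β γ).

Yes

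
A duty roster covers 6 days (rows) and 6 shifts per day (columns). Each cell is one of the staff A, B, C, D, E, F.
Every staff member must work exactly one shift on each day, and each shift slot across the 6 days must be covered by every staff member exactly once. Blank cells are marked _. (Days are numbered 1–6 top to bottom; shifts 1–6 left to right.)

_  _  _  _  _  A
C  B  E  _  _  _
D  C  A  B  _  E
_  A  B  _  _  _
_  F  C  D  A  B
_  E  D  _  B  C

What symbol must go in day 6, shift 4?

Day 1, shift 2: day 1 has {A} and shift 2 has {A, B, C, E, F}, leaving only D.
Day 1, shift 3: day 1 has {A, D} and shift 3 has {A, B, C, D, E}, leaving only F.
Day 3, shift 5: day 3 has {A, B, C, D, E} and shift 5 has {A, B}, leaving only F.
Day 2, shift 5: day 2 has {B, C, E} and shift 5 has {A, B, F}, leaving only D.
Day 2, shift 6: day 2 has {B, C, D, E} and shift 6 has {A, B, C, E}, leaving only F.
Day 2, shift 4: day 2 has {B, C, D, E, F} and shift 4 has {B, D}, leaving only A.
Day 6 already has {B, C, D, E} and shift 4 already has {A, B, D}, so day 6, shift 4 must be F.

F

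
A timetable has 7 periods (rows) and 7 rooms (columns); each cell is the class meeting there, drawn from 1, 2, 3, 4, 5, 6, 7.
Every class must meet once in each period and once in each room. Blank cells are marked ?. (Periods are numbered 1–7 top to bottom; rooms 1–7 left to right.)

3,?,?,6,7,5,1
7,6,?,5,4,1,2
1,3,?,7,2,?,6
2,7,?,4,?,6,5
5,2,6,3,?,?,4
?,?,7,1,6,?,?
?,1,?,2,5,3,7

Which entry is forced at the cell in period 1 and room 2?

Period 1 already has {1, 3, 5, 6, 7} and room 2 already has {1, 2, 3, 6, 7}, so period 1, room 2 must be 4.

4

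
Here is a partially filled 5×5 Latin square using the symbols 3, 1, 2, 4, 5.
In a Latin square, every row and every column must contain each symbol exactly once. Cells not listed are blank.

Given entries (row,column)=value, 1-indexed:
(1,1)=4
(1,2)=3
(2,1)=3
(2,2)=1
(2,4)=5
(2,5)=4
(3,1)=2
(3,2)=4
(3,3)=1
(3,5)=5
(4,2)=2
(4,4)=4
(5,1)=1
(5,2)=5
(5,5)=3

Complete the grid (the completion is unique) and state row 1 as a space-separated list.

Row 2, column 3: row 2 has {3, 1, 4, 5} and column 3 has {1}, leaving only 2.
Row 1, column 3: row 1 has {3, 4} and column 3 has {1, 2}, leaving only 5.
Row 3, column 4: row 3 has {1, 2, 4, 5} and column 4 has {4, 5}, leaving only 3.
Row 4, column 1: row 4 has {2, 4} and column 1 has {3, 1, 2, 4}, leaving only 5.
Row 4, column 3: row 4 has {2, 4, 5} and column 3 has {1, 2, 5}, leaving only 3.
Row 4, column 5: row 4 has {3, 2, 4, 5} and column 5 has {3, 4, 5}, leaving only 1.
Row 1, column 5: row 1 has {3, 4, 5} and column 5 has {3, 1, 4, 5}, leaving only 2.
Row 1, column 4: row 1 has {3, 2, 4, 5} and column 4 has {3, 4, 5}, leaving only 1.
So row 1 reads: 4 3 5 1 2.

4 3 5 1 2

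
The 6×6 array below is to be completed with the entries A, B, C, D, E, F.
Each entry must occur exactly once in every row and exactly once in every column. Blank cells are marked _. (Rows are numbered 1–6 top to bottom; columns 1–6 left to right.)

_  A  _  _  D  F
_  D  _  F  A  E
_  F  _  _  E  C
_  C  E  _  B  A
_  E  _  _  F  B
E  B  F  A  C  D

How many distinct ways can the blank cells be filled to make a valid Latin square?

4

Row 1, column 1: eliminating its row and column leaves {B, C}.
Row 1, column 3: eliminating its row and column leaves {B, C}.
Row 1, column 4: eliminating its row and column leaves {B, C, E}.
Row 2, column 1: eliminating its row and column leaves {B, C}.
Row 2, column 3: eliminating its row and column leaves {B, C}.
Row 3, column 1: eliminating its row and column leaves {A, B, D}.
Row 3, column 3: eliminating its row and column leaves {A, B, D}.
Row 3, column 4: eliminating its row and column leaves {B, D}.
Row 4, column 1: eliminating its row and column leaves {D, F}.
Row 4, column 4: eliminating its row and column leaves {D}.
Row 5, column 1: eliminating its row and column leaves {A, C, D}.
Row 5, column 3: eliminating its row and column leaves {A, C, D}.
Row 5, column 4: eliminating its row and column leaves {C, D}.
Enumerating the assignments across these blanks that avoid any row or column repeat gives 4 completions.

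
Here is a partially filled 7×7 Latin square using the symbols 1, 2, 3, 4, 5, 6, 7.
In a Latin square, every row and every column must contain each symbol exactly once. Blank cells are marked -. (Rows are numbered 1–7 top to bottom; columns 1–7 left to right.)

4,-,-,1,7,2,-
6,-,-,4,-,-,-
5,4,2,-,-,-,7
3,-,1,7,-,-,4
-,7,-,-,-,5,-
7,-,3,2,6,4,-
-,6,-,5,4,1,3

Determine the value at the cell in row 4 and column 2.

Row 4, column 6: row 4 has {1, 3, 4, 7} and column 6 has {1, 2, 4, 5}, leaving only 6.
Row 3, column 6: row 3 has {2, 4, 5, 7} and column 6 has {1, 2, 4, 5, 6}, leaving only 3.
Row 2, column 6: row 2 has {4, 6} and column 6 has {1, 2, 3, 4, 5, 6}, leaving only 7.
Row 2, column 3: row 2 has {4, 6, 7} and column 3 has {1, 2, 3}, leaving only 5.
Row 1, column 3: row 1 has {1, 2, 4, 7} and column 3 has {1, 2, 3, 5}, leaving only 6.
Row 1, column 7: row 1 has {1, 2, 4, 6, 7} and column 7 has {3, 4, 7}, leaving only 5.
Row 1, column 2: row 1 has {1, 2, 4, 5, 6, 7} and column 2 has {4, 6, 7}, leaving only 3.
Row 3, column 4: row 3 has {2, 3, 4, 5, 7} and column 4 has {1, 2, 4, 5, 7}, leaving only 6.
Row 3, column 5: row 3 has {2, 3, 4, 5, 6, 7} and column 5 has {4, 6, 7}, leaving only 1.
Row 5, column 3: row 5 has {5, 7} and column 3 has {1, 2, 3, 5, 6}, leaving only 4.
Row 5, column 4: row 5 has {4, 5, 7} and column 4 has {1, 2, 4, 5, 6, 7}, leaving only 3.
Row 5, column 5: row 5 has {3, 4, 5, 7} and column 5 has {1, 4, 6, 7}, leaving only 2.
Row 2, column 5: row 2 has {4, 5, 6, 7} and column 5 has {1, 2, 4, 6, 7}, leaving only 3.
Row 4, column 5: row 4 has {1, 3, 4, 6, 7} and column 5 has {1, 2, 3, 4, 6, 7}, leaving only 5.
Row 4 already has {1, 3, 4, 5, 6, 7} and column 2 already has {3, 4, 6, 7}, so row 4, column 2 must be 2.

2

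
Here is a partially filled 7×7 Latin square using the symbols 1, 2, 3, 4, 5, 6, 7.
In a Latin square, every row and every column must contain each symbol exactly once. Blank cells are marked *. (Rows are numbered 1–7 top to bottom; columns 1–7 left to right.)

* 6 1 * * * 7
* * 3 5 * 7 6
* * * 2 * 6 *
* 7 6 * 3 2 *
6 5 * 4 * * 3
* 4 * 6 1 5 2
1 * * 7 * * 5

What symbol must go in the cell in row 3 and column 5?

4

Row 1, column 4: row 1 has {1, 6, 7} and column 4 has {2, 4, 5, 6, 7}, leaving only 3.
Row 1, column 6: row 1 has {1, 3, 6, 7} and column 6 has {2, 5, 6, 7}, leaving only 4.
Row 4, column 4: row 4 has {2, 3, 6, 7} and column 4 has {2, 3, 4, 5, 6, 7}, leaving only 1.
Row 4, column 7: row 4 has {1, 2, 3, 6, 7} and column 7 has {2, 3, 5, 6, 7}, leaving only 4.
Row 3, column 7: row 3 has {2, 6} and column 7 has {2, 3, 4, 5, 6, 7}, leaving only 1.
Row 3, column 2: row 3 has {1, 2, 6} and column 2 has {4, 5, 6, 7}, leaving only 3.
Row 4, column 1: row 4 has {1, 2, 3, 4, 6, 7} and column 1 has {1, 6}, leaving only 5.
Row 1, column 1: row 1 has {1, 3, 4, 6, 7} and column 1 has {1, 5, 6}, leaving only 2.
Row 1, column 5: row 1 has {1, 2, 3, 4, 6, 7} and column 5 has {1, 3}, leaving only 5.
Row 2, column 1: row 2 has {3, 5, 6, 7} and column 1 has {1, 2, 5, 6}, leaving only 4.
Row 2, column 5: row 2 has {3, 4, 5, 6, 7} and column 5 has {1, 3, 5}, leaving only 2.
Row 2, column 2: row 2 has {2, 3, 4, 5, 6, 7} and column 2 has {3, 4, 5, 6, 7}, leaving only 1.
Row 3, column 1: row 3 has {1, 2, 3, 6} and column 1 has {1, 2, 4, 5, 6}, leaving only 7.
Row 3 already has {1, 2, 3, 6, 7} and column 5 already has {1, 2, 3, 5}, so row 3, column 5 must be 4.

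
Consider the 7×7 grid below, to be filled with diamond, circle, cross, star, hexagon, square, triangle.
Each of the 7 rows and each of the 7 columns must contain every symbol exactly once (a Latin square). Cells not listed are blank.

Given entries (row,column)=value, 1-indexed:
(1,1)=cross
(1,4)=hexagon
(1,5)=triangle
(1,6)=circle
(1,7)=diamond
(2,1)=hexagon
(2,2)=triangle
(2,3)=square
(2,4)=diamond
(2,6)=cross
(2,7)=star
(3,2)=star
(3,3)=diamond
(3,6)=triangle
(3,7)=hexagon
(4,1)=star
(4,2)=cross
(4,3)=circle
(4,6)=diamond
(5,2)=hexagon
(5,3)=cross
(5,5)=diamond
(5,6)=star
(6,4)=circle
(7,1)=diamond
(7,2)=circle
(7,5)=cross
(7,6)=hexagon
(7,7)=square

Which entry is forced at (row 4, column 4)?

square

Row 1, column 2: row 1 has {diamond, circle, cross, hexagon, triangle} and column 2 has {circle, cross, star, hexagon, triangle}, leaving only square.
Row 1, column 3: row 1 has {diamond, circle, cross, hexagon, square, triangle} and column 3 has {diamond, circle, cross, square}, leaving only star.
Row 2, column 5: row 2 has {diamond, cross, star, hexagon, square, triangle} and column 5 has {diamond, cross, triangle}, leaving only circle.
Row 3, column 5: row 3 has {diamond, star, hexagon, triangle} and column 5 has {diamond, circle, cross, triangle}, leaving only square.
Row 3, column 1: row 3 has {diamond, star, hexagon, square, triangle} and column 1 has {diamond, cross, star, hexagon}, leaving only circle.
Row 3, column 4: row 3 has {diamond, circle, star, hexagon, square, triangle} and column 4 has {diamond, circle, hexagon}, leaving only cross.
Row 4, column 5: row 4 has {diamond, circle, cross, star} and column 5 has {diamond, circle, cross, square, triangle}, leaving only hexagon.
Row 4, column 7: row 4 has {diamond, circle, cross, star, hexagon} and column 7 has {diamond, star, hexagon, square}, leaving only triangle.
Row 4 already has {diamond, circle, cross, star, hexagon, triangle} and column 4 already has {diamond, circle, cross, hexagon}, so row 4, column 4 must be square.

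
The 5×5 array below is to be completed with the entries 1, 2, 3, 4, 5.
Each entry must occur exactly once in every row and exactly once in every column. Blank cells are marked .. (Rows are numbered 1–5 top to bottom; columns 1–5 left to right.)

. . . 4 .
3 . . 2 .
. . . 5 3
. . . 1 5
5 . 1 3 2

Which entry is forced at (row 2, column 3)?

Row 1, column 5: row 1 has {4} and column 5 has {2, 3, 5}, leaving only 1.
Row 1, column 1: row 1 has {1, 4} and column 1 has {3, 5}, leaving only 2.
Row 2, column 5: row 2 has {2, 3} and column 5 has {1, 2, 3, 5}, leaving only 4.
Row 2 already has {2, 3, 4} and column 3 already has {1}, so row 2, column 3 must be 5.

5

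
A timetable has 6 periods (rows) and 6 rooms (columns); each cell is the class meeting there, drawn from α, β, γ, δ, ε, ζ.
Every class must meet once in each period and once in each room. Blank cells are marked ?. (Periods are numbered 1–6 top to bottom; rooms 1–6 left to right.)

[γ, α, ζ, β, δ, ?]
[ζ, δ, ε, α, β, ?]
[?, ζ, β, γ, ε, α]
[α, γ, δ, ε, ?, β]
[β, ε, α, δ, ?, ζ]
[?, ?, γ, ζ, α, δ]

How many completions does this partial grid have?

1

Period 1, room 6: eliminating its period and room leaves {ε}.
Period 2, room 6: eliminating its period and room leaves {γ}.
Period 3, room 1: eliminating its period and room leaves {δ}.
Period 4, room 5: eliminating its period and room leaves {ζ}.
Period 5, room 5: eliminating its period and room leaves {γ}.
Period 6, room 1: eliminating its period and room leaves {ε}.
Period 6, room 2: eliminating its period and room leaves {β}.
Only one assignment across all blanks avoids any period or room repeat, giving 1 completion.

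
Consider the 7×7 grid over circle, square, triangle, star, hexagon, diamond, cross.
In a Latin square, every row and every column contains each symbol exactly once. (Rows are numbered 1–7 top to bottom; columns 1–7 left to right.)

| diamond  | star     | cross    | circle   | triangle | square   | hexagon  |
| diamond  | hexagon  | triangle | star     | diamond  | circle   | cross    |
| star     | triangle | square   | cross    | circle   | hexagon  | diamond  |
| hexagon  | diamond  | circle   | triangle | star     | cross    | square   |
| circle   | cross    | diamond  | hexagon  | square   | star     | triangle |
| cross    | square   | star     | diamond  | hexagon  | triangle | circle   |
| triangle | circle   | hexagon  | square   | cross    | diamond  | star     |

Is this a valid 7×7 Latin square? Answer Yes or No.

Row 2 contains diamond twice (at columns 1 and 5), so it is not a permutation.

No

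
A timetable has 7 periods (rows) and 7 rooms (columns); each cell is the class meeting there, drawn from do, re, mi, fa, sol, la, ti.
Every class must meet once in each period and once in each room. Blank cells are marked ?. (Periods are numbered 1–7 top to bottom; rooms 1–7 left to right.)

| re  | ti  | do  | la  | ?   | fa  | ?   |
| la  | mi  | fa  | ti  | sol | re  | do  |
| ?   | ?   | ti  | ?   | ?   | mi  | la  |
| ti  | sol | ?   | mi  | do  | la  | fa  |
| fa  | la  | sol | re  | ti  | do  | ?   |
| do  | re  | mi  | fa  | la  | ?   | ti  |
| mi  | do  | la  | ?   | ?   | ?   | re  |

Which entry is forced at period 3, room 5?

Period 1, room 5: period 1 has {do, re, fa, la, ti} and room 5 has {do, sol, la, ti}, leaving only mi.
Period 1, room 7: period 1 has {do, re, mi, fa, la, ti} and room 7 has {do, re, fa, la, ti}, leaving only sol.
Period 3, room 1: period 3 has {mi, la, ti} and room 1 has {do, re, mi, fa, la, ti}, leaving only sol.
Period 3, room 2: period 3 has {mi, sol, la, ti} and room 2 has {do, re, mi, sol, la, ti}, leaving only fa.
Period 3 already has {mi, fa, sol, la, ti} and room 5 already has {do, mi, sol, la, ti}, so period 3, room 5 must be re.

re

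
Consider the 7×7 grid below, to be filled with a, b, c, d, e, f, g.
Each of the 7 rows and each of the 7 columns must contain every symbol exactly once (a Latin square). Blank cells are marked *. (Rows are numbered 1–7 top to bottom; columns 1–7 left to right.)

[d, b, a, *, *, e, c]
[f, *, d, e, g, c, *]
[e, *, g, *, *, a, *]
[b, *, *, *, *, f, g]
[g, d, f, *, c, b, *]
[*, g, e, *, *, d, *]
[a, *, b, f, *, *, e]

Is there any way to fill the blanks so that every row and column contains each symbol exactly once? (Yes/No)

Row 1, column 4: row 1 has {a, b, c, d, e} and column 4 has {e, f}, so it must be g.
Row 1, column 5: row 1 has {a, b, c, d, e, g} and column 5 has {c, g}, so it must be f.
Row 2, column 2: row 2 has {c, d, e, f, g} and column 2 has {b, d, g}, so it must be a.
Row 2, column 7: row 2 has {a, c, d, e, f, g} and column 7 has {c, e, g}, so it must be b.
Row 4, column 3: row 4 has {b, f, g} and column 3 has {a, b, d, e, f, g}, so it must be c.
Row 4, column 2: row 4 has {b, c, f, g} and column 2 has {a, b, d, g}, so it must be e.
Row 5, column 4: row 5 has {b, c, d, f, g} and column 4 has {e, f, g}, so it must be a.
Now row 5, column 7: row 5 together with column 7 already contain {a, b, c, d, e, f, g} — every symbol — so nothing can go there. The grid has no valid completion.

No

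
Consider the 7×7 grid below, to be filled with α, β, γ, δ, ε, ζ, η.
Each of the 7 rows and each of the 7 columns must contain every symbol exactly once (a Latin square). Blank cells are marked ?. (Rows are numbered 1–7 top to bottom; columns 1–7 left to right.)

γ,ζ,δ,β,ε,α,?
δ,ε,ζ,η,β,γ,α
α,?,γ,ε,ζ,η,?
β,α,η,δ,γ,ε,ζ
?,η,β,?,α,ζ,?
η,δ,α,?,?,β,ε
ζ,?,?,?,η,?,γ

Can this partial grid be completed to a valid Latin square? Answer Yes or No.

Row 6, column 5: row 6 together with column 5 already contain {α, β, γ, δ, ε, ζ, η} — every symbol — so nothing can go there. The grid has no valid completion.

No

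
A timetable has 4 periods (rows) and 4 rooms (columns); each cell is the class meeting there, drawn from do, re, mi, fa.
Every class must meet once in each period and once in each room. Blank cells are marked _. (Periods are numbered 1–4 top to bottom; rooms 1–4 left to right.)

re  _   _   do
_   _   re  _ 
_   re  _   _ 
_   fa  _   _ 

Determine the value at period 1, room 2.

mi

Period 1 already has {do, re} and room 2 already has {re, fa}, so period 1, room 2 must be mi.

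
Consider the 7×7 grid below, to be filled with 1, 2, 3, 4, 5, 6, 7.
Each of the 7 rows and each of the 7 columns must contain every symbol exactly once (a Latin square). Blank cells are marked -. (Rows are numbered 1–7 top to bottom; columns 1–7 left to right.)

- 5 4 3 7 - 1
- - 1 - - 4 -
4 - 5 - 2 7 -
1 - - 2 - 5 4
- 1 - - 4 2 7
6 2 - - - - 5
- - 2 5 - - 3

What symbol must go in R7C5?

6

Row 1, column 1: row 1 has {1, 3, 4, 5, 7} and column 1 has {1, 4, 6}, leaving only 2.
Row 1, column 6: row 1 has {1, 2, 3, 4, 5, 7} and column 6 has {2, 4, 5, 7}, leaving only 6.
Row 3, column 7: row 3 has {2, 4, 5, 7} and column 7 has {1, 3, 4, 5, 7}, leaving only 6.
Row 2, column 7: row 2 has {1, 4} and column 7 has {1, 3, 4, 5, 6, 7}, leaving only 2.
Row 3, column 2: row 3 has {2, 4, 5, 6, 7} and column 2 has {1, 2, 5}, leaving only 3.
Row 3, column 4: row 3 has {2, 3, 4, 5, 6, 7} and column 4 has {2, 3, 5}, leaving only 1.
Row 5, column 4: row 5 has {1, 2, 4, 7} and column 4 has {1, 2, 3, 5}, leaving only 6.
Row 2, column 4: row 2 has {1, 2, 4} and column 4 has {1, 2, 3, 5, 6}, leaving only 7.
Row 2, column 2: row 2 has {1, 2, 4, 7} and column 2 has {1, 2, 3, 5}, leaving only 6.
Row 4, column 2: row 4 has {1, 2, 4, 5} and column 2 has {1, 2, 3, 5, 6}, leaving only 7.
Row 5, column 3: row 5 has {1, 2, 4, 6, 7} and column 3 has {1, 2, 4, 5}, leaving only 3.
Row 4, column 3: row 4 has {1, 2, 4, 5, 7} and column 3 has {1, 2, 3, 4, 5}, leaving only 6.
Row 4, column 5: row 4 has {1, 2, 4, 5, 6, 7} and column 5 has {2, 4, 7}, leaving only 3.
Row 2, column 5: row 2 has {1, 2, 4, 6, 7} and column 5 has {2, 3, 4, 7}, leaving only 5.
Row 2, column 1: row 2 has {1, 2, 4, 5, 6, 7} and column 1 has {1, 2, 4, 6}, leaving only 3.
Row 5, column 1: row 5 has {1, 2, 3, 4, 6, 7} and column 1 has {1, 2, 3, 4, 6}, leaving only 5.
Row 6, column 3: row 6 has {2, 5, 6} and column 3 has {1, 2, 3, 4, 5, 6}, leaving only 7.
Row 6, column 4: row 6 has {2, 5, 6, 7} and column 4 has {1, 2, 3, 5, 6, 7}, leaving only 4.
Row 6, column 5: row 6 has {2, 4, 5, 6, 7} and column 5 has {2, 3, 4, 5, 7}, leaving only 1.
Row 7 already has {2, 3, 5} and column 5 already has {1, 2, 3, 4, 5, 7}, so row 7, column 5 must be 6.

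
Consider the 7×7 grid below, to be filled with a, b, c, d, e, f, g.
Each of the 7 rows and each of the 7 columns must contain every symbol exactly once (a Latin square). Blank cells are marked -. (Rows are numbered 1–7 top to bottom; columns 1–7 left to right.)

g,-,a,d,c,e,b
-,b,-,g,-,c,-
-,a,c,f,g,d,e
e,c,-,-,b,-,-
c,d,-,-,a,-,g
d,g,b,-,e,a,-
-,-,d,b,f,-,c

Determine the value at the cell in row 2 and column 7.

Row 1, column 2: row 1 has {a, b, c, d, e, g} and column 2 has {a, b, c, d, g}, leaving only f.
Row 2, column 5: row 2 has {b, c, g} and column 5 has {a, b, c, e, f, g}, leaving only d.
Row 3, column 1: row 3 has {a, c, d, e, f, g} and column 1 has {c, d, e, g}, leaving only b.
Row 4, column 4: row 4 has {b, c, e} and column 4 has {b, d, f, g}, leaving only a.
Row 5, column 4: row 5 has {a, c, d, g} and column 4 has {a, b, d, f, g}, leaving only e.
Row 5, column 3: row 5 has {a, c, d, e, g} and column 3 has {a, b, c, d}, leaving only f.
Row 2, column 3: row 2 has {b, c, d, g} and column 3 has {a, b, c, d, f}, leaving only e.
Row 4, column 3: row 4 has {a, b, c, e} and column 3 has {a, b, c, d, e, f}, leaving only g.
Row 4, column 6: row 4 has {a, b, c, e, g} and column 6 has {a, c, d, e}, leaving only f.
Row 4, column 7: row 4 has {a, b, c, e, f, g} and column 7 has {b, c, e, g}, leaving only d.
Row 5, column 6: row 5 has {a, c, d, e, f, g} and column 6 has {a, c, d, e, f}, leaving only b.
Row 6, column 4: row 6 has {a, b, d, e, g} and column 4 has {a, b, d, e, f, g}, leaving only c.
Row 6, column 7: row 6 has {a, b, c, d, e, g} and column 7 has {b, c, d, e, g}, leaving only f.
Row 2 already has {b, c, d, e, g} and column 7 already has {b, c, d, e, f, g}, so row 2, column 7 must be a.

a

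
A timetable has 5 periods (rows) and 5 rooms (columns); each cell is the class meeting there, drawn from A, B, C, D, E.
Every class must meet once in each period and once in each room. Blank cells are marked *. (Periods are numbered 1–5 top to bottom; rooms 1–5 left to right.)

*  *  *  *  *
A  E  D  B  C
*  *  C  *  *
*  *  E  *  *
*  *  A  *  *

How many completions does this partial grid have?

56

Period 1, room 1: eliminating its period and room leaves {B, C, D, E}.
Period 1, room 2: eliminating its period and room leaves {A, B, C, D}.
Period 1, room 3: eliminating its period and room leaves {B}.
Period 1, room 4: eliminating its period and room leaves {A, C, D, E}.
Period 1, room 5: eliminating its period and room leaves {A, B, D, E}.
Period 3, room 1: eliminating its period and room leaves {B, D, E}.
Period 3, room 2: eliminating its period and room leaves {A, B, D}.
Period 3, room 4: eliminating its period and room leaves {A, D, E}.
Period 3, room 5: eliminating its period and room leaves {A, B, D, E}.
Period 4, room 1: eliminating its period and room leaves {B, C, D}.
Period 4, room 2: eliminating its period and room leaves {A, B, C, D}.
Period 4, room 4: eliminating its period and room leaves {A, C, D}.
Period 4, room 5: eliminating its period and room leaves {A, B, D}.
Period 5, room 1: eliminating its period and room leaves {B, C, D, E}.
Period 5, room 2: eliminating its period and room leaves {B, C, D}.
Period 5, room 4: eliminating its period and room leaves {C, D, E}.
Period 5, room 5: eliminating its period and room leaves {B, D, E}.
Enumerating the assignments across these blanks that avoid any period or room repeat gives 56 completions.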